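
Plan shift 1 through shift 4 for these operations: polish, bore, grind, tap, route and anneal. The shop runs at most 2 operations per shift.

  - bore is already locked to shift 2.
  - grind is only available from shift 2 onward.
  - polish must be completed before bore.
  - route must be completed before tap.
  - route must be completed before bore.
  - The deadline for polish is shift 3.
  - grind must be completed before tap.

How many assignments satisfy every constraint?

7

Splitting on grind: it can be shift 2 (4), shift 3 (3). Listing each branch's schedules as (polish, bore, tap, route, anneal) by shift number:
grind=shift 2: (1,2,3,1,3) (1,2,3,1,4) (1,2,4,1,3) (1,2,4,1,4) — 4.
grind=shift 3: (1,2,4,1,2) (1,2,4,1,3) (1,2,4,1,4) — 3.
Summing: 4 + 3 = 7.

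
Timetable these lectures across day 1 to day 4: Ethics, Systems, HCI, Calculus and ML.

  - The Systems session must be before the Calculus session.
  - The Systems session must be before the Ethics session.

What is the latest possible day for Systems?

day 3

Downstream work caps Systems at day 3.
Systems at day 3 is achievable: Calculus in day 4; Systems in day 3; Ethics in day 4; ML in day 1; HCI in day 1.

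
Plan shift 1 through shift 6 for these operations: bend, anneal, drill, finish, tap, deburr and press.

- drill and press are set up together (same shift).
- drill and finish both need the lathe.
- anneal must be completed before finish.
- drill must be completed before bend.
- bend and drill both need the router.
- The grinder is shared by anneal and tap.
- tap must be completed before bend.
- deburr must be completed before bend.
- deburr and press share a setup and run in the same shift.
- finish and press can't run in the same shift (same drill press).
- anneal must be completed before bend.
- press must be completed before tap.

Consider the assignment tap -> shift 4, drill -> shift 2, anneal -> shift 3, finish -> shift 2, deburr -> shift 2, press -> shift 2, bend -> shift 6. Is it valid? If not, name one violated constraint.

tap must be completed before bend — holds.
anneal must be completed before bend — holds.
anneal must be completed before finish — violated.
finish and press can't run in the same shift (same drill press) — violated.
bend and drill both need the router — holds.
deburr and press share a setup and run in the same shift — holds.
drill must be completed before bend — holds.
press must be completed before tap — holds.
deburr must be completed before bend — holds.
drill and press are set up together (same shift) — holds.
drill and finish both need the lathe — violated.
The grinder is shared by anneal and tap — holds.

No. anneal must be completed before finish is not satisfied.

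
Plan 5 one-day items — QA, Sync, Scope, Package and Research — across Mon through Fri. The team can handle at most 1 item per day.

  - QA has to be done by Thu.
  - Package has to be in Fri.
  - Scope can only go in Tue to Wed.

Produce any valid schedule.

Sync in Wed; Research in Thu; Package in Fri; QA in Mon; Scope in Tue

Checking: Scope=Tue in [Tue,Wed]; QA=Mon in [Mon,Thu]; Package=Fri in [Fri,Fri]; max 1 per day (cap 1).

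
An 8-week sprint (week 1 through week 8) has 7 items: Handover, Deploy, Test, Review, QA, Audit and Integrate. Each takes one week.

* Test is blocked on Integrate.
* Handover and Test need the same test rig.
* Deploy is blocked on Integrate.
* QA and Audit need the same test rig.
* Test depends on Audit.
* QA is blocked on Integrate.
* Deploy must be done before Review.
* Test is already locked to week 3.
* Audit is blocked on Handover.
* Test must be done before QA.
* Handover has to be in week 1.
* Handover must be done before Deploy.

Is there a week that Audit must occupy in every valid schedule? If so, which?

Handover is fixed at week 1 and must come before Audit, so Audit is at least week 2.
Test is fixed at week 3 and must come after Audit, so Audit is at most week 2.
So Audit must be week 2.

week 2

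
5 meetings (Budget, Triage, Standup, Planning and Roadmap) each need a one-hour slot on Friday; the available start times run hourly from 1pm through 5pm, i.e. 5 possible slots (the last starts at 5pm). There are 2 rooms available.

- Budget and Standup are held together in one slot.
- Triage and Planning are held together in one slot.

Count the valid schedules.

Splitting on Budget: it can be 1pm (12), 2pm (12), 3pm (12), 4pm (12), 5pm (12). Listing each branch's schedules as (Triage, Standup, Planning, Roadmap):
Budget=1pm: (2pm,1pm,2pm,3pm) (2pm,1pm,2pm,4pm) (2pm,1pm,2pm,5pm) (3pm,1pm,3pm,2pm) (3pm,1pm,3pm,4pm) (3pm,1pm,3pm,5pm) (4pm,1pm,4pm,2pm) (4pm,1pm,4pm,3pm) (4pm,1pm,4pm,5pm) (5pm,1pm,5pm,2pm) (5pm,1pm,5pm,3pm) (5pm,1pm,5pm,4pm) — 12.
Budget=2pm: (1pm,2pm,1pm,3pm) (1pm,2pm,1pm,4pm) (1pm,2pm,1pm,5pm) (3pm,2pm,3pm,1pm) (3pm,2pm,3pm,4pm) (3pm,2pm,3pm,5pm) (4pm,2pm,4pm,1pm) (4pm,2pm,4pm,3pm) (4pm,2pm,4pm,5pm) (5pm,2pm,5pm,1pm) (5pm,2pm,5pm,3pm) (5pm,2pm,5pm,4pm) — 12.
Budget=3pm: (1pm,3pm,1pm,2pm) (1pm,3pm,1pm,4pm) (1pm,3pm,1pm,5pm) (2pm,3pm,2pm,1pm) (2pm,3pm,2pm,4pm) (2pm,3pm,2pm,5pm) (4pm,3pm,4pm,1pm) (4pm,3pm,4pm,2pm) (4pm,3pm,4pm,5pm) (5pm,3pm,5pm,1pm) (5pm,3pm,5pm,2pm) (5pm,3pm,5pm,4pm) — 12.
Budget=4pm: (1pm,4pm,1pm,2pm) (1pm,4pm,1pm,3pm) (1pm,4pm,1pm,5pm) (2pm,4pm,2pm,1pm) (2pm,4pm,2pm,3pm) (2pm,4pm,2pm,5pm) (3pm,4pm,3pm,1pm) (3pm,4pm,3pm,2pm) (3pm,4pm,3pm,5pm) (5pm,4pm,5pm,1pm) (5pm,4pm,5pm,2pm) (5pm,4pm,5pm,3pm) — 12.
Budget=5pm: (1pm,5pm,1pm,2pm) (1pm,5pm,1pm,3pm) (1pm,5pm,1pm,4pm) (2pm,5pm,2pm,1pm) (2pm,5pm,2pm,3pm) (2pm,5pm,2pm,4pm) (3pm,5pm,3pm,1pm) (3pm,5pm,3pm,2pm) (3pm,5pm,3pm,4pm) (4pm,5pm,4pm,1pm) (4pm,5pm,4pm,2pm) (4pm,5pm,4pm,3pm) — 12.
Summing: 12 + 12 + 12 + 12 + 12 = 60.

60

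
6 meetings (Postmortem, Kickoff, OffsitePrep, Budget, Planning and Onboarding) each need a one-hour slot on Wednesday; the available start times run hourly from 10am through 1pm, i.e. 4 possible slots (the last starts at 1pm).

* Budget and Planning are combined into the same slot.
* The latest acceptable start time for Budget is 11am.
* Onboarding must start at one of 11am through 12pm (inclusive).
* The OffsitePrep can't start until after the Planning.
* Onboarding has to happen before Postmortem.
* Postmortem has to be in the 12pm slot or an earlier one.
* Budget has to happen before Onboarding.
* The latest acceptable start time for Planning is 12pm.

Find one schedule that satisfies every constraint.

Postmortem=12pm; Planning=10am; Onboarding=11am; Budget=10am; Kickoff=10am; OffsitePrep=11am

Checking: Budget(10am) before Onboarding(11am); Onboarding(11am) before Postmortem(12pm); Planning(10am) before OffsitePrep(11am); Budget = Planning = 10am; Budget=10am in [10am,11am]; Planning=10am in [10am,12pm]; Onboarding=11am in [11am,12pm]; Postmortem=12pm in [10am,12pm].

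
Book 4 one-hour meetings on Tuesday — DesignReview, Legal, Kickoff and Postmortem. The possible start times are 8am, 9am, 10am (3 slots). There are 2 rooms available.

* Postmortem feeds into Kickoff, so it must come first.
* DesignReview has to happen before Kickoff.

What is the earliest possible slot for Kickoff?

Precedence pushes Kickoff to at least 9am.
Kickoff at 9am is achievable: DesignReview -> 8am; Kickoff -> 9am; Legal -> 9am; Postmortem -> 8am.

9am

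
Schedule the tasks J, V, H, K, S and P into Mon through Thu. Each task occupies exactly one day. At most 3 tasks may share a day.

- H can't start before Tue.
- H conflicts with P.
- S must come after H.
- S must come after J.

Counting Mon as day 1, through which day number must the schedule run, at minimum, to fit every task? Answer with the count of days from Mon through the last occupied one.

3 days

The precedence chain requires at least 2 distinct days.
With at most 3 per day and 6 tasks, at least 2 days are needed.
Propagating the time windows through the other constraints, S can't land before Wed — that is day 3 counting from Mon — so the schedule must run through at least 3 days.
3 works (last occupied day: Wed): for example H=Tue, J=Mon, V=Mon, K=Mon, P=Wed, S=Wed.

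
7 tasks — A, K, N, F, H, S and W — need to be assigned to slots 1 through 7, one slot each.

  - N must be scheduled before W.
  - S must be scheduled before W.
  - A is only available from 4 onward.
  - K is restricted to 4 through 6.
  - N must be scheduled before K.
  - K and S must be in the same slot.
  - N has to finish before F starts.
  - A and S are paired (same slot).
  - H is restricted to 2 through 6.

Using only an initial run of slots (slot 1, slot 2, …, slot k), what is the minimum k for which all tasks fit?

5

The precedence chain requires at least 3 distinct slots.
Propagating the time windows through the other constraints, W can't land before 5, so the schedule must run through at least slot 5.
5 works (last occupied slot: 5): for example S in 4; A in 4; N in 1; F in 2; K in 4; W in 5; H in 2.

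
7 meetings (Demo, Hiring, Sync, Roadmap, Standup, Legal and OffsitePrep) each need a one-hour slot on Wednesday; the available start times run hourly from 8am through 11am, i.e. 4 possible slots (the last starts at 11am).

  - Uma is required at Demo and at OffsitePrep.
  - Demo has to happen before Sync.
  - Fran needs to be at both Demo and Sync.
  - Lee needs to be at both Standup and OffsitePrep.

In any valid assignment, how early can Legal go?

8am

Legal at 8am is achievable: OffsitePrep=9am; Hiring=8am; Demo=8am; Roadmap=8am; Legal=8am; Standup=8am; Sync=9am.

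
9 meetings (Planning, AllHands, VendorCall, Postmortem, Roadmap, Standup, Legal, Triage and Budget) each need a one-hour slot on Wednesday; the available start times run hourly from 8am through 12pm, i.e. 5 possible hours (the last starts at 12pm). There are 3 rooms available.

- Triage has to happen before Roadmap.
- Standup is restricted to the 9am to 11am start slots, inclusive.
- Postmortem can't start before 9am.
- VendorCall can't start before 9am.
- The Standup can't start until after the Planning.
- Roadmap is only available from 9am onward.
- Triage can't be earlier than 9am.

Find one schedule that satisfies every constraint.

Legal -> 8am; Postmortem -> 10am; Roadmap -> 10am; Planning -> 8am; VendorCall -> 9am; Triage -> 9am; Budget -> 10am; AllHands -> 8am; Standup -> 9am

Checking: Planning(8am) before Standup(9am); Triage(9am) before Roadmap(10am); Standup=9am in [9am,11am]; VendorCall=9am in [9am,12pm]; Postmortem=10am in [9am,12pm]; Triage=9am in [9am,12pm]; Roadmap=10am in [9am,12pm]; max 3 per hour (cap 3).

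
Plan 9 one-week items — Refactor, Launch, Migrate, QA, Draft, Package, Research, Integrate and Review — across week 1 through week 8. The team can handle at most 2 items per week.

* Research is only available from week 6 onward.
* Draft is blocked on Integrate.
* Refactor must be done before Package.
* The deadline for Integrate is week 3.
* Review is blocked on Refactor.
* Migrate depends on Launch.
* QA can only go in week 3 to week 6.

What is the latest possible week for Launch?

Downstream work caps Launch at week 7.
Launch at week 7 is achievable: Package -> week 2; Refactor -> week 1; Integrate -> week 1; Research -> week 6; QA -> week 3; Draft -> week 2; Migrate -> week 8; Launch -> week 7; Review -> week 3.

week 7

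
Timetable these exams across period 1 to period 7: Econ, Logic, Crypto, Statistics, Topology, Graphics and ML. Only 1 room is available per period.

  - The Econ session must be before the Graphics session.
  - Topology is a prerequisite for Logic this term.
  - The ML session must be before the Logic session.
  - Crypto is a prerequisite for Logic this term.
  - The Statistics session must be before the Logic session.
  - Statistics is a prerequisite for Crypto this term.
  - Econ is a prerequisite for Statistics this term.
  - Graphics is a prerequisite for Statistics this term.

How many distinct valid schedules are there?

Splitting on Econ: it can be period 1 (20), period 2 (8), period 3 (2). Listing each branch's schedules as (Logic, Crypto, Statistics, Topology, Graphics, ML) by period number:
Econ=period 1: (7,4,3,5,2,6) (7,4,3,6,2,5) (7,5,3,4,2,6) (7,5,3,6,2,4) (7,5,4,2,3,6) (7,5,4,3,2,6) (7,5,4,6,2,3) (7,5,4,6,3,2) (7,6,3,4,2,5) (7,6,3,5,2,4) (7,6,4,2,3,5) (7,6,4,3,2,5) (7,6,4,5,2,3) (7,6,4,5,3,2) (7,6,5,2,3,4) (7,6,5,2,4,3) (7,6,5,3,2,4) (7,6,5,3,4,2) (7,6,5,4,2,3) (7,6,5,4,3,2) — 20.
Econ=period 2: (7,5,4,1,3,6) (7,5,4,6,3,1) (7,6,4,1,3,5) (7,6,4,5,3,1) (7,6,5,1,3,4) (7,6,5,1,4,3) (7,6,5,3,4,1) (7,6,5,4,3,1) — 8.
Econ=period 3: (7,6,5,1,4,2) (7,6,5,2,4,1) — 2.
Summing: 20 + 8 + 2 = 30.

30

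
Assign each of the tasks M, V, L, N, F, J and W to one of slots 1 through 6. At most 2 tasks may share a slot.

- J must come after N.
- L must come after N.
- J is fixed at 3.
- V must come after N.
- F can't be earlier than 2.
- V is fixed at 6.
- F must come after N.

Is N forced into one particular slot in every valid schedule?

No

N can be 1 (e.g. N=1, W=3, M=1, F=2, L=2, V=6, J=3) or 2 (e.g. L in 4, V in 6, F in 3, N in 2, J in 3, M in 1, W in 1).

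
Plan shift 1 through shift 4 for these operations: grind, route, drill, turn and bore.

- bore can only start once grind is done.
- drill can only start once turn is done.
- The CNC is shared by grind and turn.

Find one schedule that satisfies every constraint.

grind in shift 1; bore in shift 2; drill in shift 3; turn in shift 2; route in shift 1

Checking: grind(shift 1) before bore(shift 2); turn(shift 2) before drill(shift 3); grind(shift 1) != turn(shift 2).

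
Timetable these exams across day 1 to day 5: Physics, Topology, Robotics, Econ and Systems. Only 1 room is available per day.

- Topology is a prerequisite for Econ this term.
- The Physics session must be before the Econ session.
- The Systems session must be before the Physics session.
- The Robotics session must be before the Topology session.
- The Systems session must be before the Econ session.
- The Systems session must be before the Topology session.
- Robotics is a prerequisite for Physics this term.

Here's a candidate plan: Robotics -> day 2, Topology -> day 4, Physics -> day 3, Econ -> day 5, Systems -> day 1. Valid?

Robotics is a prerequisite for Physics this term — holds.
The Robotics session must be before the Topology session — holds.
The Systems session must be before the Topology session — holds.
The Physics session must be before the Econ session — holds.
The Systems session must be before the Physics session — holds.
The Systems session must be before the Econ session — holds.
Only 1 room is available per day — holds.
Topology is a prerequisite for Econ this term — holds.

Yes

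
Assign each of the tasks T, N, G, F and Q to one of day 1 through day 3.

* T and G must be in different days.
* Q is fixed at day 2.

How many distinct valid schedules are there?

Splitting on T: it can be day 1 (18), day 2 (18), day 3 (18). Listing each branch's schedules as (N, G, F, Q) by day number:
T=day 1: (1,2,1,2) (1,2,2,2) (1,2,3,2) (1,3,1,2) (1,3,2,2) (1,3,3,2) (2,2,1,2) (2,2,2,2) (2,2,3,2) (2,3,1,2) (2,3,2,2) (2,3,3,2) (3,2,1,2) (3,2,2,2) (3,2,3,2) (3,3,1,2) (3,3,2,2) (3,3,3,2) — 18.
T=day 2: (1,1,1,2) (1,1,2,2) (1,1,3,2) (1,3,1,2) (1,3,2,2) (1,3,3,2) (2,1,1,2) (2,1,2,2) (2,1,3,2) (2,3,1,2) (2,3,2,2) (2,3,3,2) (3,1,1,2) (3,1,2,2) (3,1,3,2) (3,3,1,2) (3,3,2,2) (3,3,3,2) — 18.
T=day 3: (1,1,1,2) (1,1,2,2) (1,1,3,2) (1,2,1,2) (1,2,2,2) (1,2,3,2) (2,1,1,2) (2,1,2,2) (2,1,3,2) (2,2,1,2) (2,2,2,2) (2,2,3,2) (3,1,1,2) (3,1,2,2) (3,1,3,2) (3,2,1,2) (3,2,2,2) (3,2,3,2) — 18.
Summing: 18 + 18 + 18 = 54.

54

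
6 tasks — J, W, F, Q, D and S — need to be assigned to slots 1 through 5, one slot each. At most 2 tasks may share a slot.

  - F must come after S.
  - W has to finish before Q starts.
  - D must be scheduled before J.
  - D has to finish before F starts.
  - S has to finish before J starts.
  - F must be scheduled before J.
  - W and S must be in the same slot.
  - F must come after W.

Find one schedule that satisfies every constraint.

J=4; D=2; Q=2; S=1; F=3; W=1

Checking: W(1) before Q(2); S(1) before J(4); W(1) before F(3); S(1) before F(3); D(2) before J(4); D(2) before F(3); F(3) before J(4); W = S = 1; max 2 per slot (cap 2).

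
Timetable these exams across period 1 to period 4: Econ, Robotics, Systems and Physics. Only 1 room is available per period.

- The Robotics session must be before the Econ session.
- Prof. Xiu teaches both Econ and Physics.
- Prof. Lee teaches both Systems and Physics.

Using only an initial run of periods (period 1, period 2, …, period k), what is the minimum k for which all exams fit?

4 periods

The precedence chain requires at least 2 distinct periods.
With at most 1 per period and 4 exams, at least 4 periods are needed.
4 works (last occupied period: period 4): for example Systems in period 3, Econ in period 2, Robotics in period 1, Physics in period 4.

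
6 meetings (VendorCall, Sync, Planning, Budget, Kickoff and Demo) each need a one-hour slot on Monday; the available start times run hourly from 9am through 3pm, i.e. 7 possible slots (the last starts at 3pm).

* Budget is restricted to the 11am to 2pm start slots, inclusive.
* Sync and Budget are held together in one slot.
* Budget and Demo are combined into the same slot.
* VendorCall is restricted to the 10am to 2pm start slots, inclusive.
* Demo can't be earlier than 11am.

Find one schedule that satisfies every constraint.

VendorCall=10am; Kickoff=9am; Sync=11am; Budget=11am; Planning=9am; Demo=11am

Checking: Budget = Demo = 11am; Sync = Budget = 11am; VendorCall=10am in [10am,2pm]; Demo=11am in [11am,3pm]; Budget=11am in [11am,2pm].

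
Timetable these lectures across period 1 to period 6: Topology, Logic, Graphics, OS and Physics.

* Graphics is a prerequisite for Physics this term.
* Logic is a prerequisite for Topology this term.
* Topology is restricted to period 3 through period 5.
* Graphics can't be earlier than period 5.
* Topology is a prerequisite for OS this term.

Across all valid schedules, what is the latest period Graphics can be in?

period 5

Graphics is available from period 5; downstream work caps Graphics at period 5.
Graphics at period 5 is achievable: Physics in period 6, Logic in period 1, Graphics in period 5, Topology in period 3, OS in period 4.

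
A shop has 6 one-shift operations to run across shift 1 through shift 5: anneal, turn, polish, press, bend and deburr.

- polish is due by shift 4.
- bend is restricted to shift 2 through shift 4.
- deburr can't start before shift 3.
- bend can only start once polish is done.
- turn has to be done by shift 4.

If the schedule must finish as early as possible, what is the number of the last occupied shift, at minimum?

3

The precedence chain requires at least 2 distinct shifts.
deburr can't be placed before shift 3, so the schedule must run through at least shift 3.
3 works (last occupied shift: shift 3): for example anneal -> shift 1; turn -> shift 1; polish -> shift 1; bend -> shift 2; press -> shift 1; deburr -> shift 3.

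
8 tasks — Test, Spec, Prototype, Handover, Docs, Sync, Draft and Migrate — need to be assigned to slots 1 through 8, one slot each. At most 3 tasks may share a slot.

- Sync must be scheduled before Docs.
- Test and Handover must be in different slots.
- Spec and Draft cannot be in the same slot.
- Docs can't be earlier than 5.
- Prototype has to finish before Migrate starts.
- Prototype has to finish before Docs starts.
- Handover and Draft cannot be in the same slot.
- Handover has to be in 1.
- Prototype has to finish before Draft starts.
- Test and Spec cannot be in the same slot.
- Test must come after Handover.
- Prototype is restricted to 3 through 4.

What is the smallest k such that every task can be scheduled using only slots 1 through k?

The precedence chain requires at least 2 distinct slots.
With at most 3 per slot and 8 tasks, at least 3 slots are needed.
Docs can't be placed before 5, so the schedule must run through at least slot 5.
5 works (last occupied slot: 5): for example Test in 2; Draft in 4; Spec in 1; Docs in 5; Handover in 1; Migrate in 4; Sync in 1; Prototype in 3.

5 slots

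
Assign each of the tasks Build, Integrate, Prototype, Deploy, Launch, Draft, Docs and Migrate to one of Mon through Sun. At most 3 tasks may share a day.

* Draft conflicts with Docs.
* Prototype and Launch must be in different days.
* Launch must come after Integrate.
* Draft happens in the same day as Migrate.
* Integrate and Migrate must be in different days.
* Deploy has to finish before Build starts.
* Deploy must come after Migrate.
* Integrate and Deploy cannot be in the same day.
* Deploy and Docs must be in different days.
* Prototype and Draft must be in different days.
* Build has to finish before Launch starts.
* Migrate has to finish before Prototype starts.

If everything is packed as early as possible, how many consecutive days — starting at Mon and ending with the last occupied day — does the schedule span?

4

The precedence chain requires at least 4 distinct days.
With at most 3 per day and 8 tasks, at least 3 days are needed.
4 works (last occupied day: Thu): for example Build -> Wed; Integrate -> Wed; Migrate -> Mon; Draft -> Mon; Deploy -> Tue; Docs -> Wed; Launch -> Thu; Prototype -> Tue.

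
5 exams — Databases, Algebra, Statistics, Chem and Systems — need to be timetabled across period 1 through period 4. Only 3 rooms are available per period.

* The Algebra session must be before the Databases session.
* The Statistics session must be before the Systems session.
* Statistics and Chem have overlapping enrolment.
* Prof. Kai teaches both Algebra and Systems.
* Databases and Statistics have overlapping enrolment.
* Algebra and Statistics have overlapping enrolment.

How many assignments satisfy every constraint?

42

Splitting on Databases: it can be period 2 (3), period 3 (12), period 4 (27). Listing each branch's schedules as (Algebra, Statistics, Chem, Systems) by period number:
Databases=period 2: (1,3,1,4) (1,3,2,4) (1,3,4,4) — 3.
Databases=period 3: (1,2,1,3) (1,2,1,4) (1,2,3,3) (1,2,3,4) (1,2,4,3) (1,2,4,4) (2,1,2,3) (2,1,2,4) (2,1,3,3) (2,1,3,4) (2,1,4,3) (2,1,4,4) — 12.
Databases=period 4: (1,2,1,3) (1,2,1,4) (1,2,3,3) (1,2,3,4) (1,2,4,3) (1,2,4,4) (1,3,1,4) (1,3,2,4) (1,3,4,4) (2,1,2,3) (2,1,2,4) (2,1,3,3) (2,1,3,4) (2,1,4,3) (2,1,4,4) (2,3,1,4) (2,3,2,4) (2,3,4,4) (3,1,2,2) (3,1,2,4) (3,1,3,2) (3,1,3,4) (3,1,4,2) (3,1,4,4) (3,2,1,4) (3,2,3,4) (3,2,4,4) — 27.
Summing: 3 + 12 + 27 = 42.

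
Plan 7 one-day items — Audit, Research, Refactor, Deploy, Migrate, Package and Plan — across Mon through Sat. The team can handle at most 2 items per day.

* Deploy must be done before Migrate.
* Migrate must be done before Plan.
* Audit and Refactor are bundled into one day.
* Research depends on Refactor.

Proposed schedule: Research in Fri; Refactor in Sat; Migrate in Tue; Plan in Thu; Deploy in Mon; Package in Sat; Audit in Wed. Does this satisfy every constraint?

No — it violates: Audit and Refactor are bundled into one day

Audit and Refactor are bundled into one day — violated.
The team can handle at most 2 items per day — holds.
Migrate must be done before Plan — holds.
Research depends on Refactor — violated.
Deploy must be done before Migrate — holds.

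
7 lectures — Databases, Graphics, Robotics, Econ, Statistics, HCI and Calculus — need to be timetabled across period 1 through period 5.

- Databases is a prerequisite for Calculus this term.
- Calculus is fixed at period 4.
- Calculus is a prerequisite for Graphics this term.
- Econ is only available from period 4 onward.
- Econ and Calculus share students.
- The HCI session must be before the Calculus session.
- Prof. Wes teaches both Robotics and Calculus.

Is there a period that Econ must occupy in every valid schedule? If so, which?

period 5

Econ's window is period 4–period 5.
Calculus is fixed at period 4, and Econ can't share a period with Calculus.
So Econ must be period 5.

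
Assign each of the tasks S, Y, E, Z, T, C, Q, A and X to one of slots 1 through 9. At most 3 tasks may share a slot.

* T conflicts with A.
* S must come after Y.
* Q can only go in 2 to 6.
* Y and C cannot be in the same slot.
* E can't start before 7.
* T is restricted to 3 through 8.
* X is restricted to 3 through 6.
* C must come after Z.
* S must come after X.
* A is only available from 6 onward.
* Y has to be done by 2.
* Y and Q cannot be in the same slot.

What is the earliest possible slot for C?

2

Precedence pushes C to at least 2.
C at 2 is achievable: Y=1, X=3, Z=1, E=7, S=4, A=6, C=2, Q=2, T=3.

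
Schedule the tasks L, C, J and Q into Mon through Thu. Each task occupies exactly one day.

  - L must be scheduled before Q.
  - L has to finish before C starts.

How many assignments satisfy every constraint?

56

Splitting on L: it can be Mon (36), Tue (16), Wed (4). Listing each branch's schedules as (C, J, Q):
L=Mon: (Tue,Mon,Tue) (Tue,Mon,Wed) (Tue,Mon,Thu) (Tue,Tue,Tue) (Tue,Tue,Wed) (Tue,Tue,Thu) (Tue,Wed,Tue) (Tue,Wed,Wed) (Tue,Wed,Thu) (Tue,Thu,Tue) (Tue,Thu,Wed) (Tue,Thu,Thu) (Wed,Mon,Tue) (Wed,Mon,Wed) (Wed,Mon,Thu) (Wed,Tue,Tue) (Wed,Tue,Wed) (Wed,Tue,Thu) (Wed,Wed,Tue) (Wed,Wed,Wed) (Wed,Wed,Thu) (Wed,Thu,Tue) (Wed,Thu,Wed) (Wed,Thu,Thu) (Thu,Mon,Tue) (Thu,Mon,Wed) (Thu,Mon,Thu) (Thu,Tue,Tue) (Thu,Tue,Wed) (Thu,Tue,Thu) (Thu,Wed,Tue) (Thu,Wed,Wed) (Thu,Wed,Thu) (Thu,Thu,Tue) (Thu,Thu,Wed) (Thu,Thu,Thu) — 36.
L=Tue: (Wed,Mon,Wed) (Wed,Mon,Thu) (Wed,Tue,Wed) (Wed,Tue,Thu) (Wed,Wed,Wed) (Wed,Wed,Thu) (Wed,Thu,Wed) (Wed,Thu,Thu) (Thu,Mon,Wed) (Thu,Mon,Thu) (Thu,Tue,Wed) (Thu,Tue,Thu) (Thu,Wed,Wed) (Thu,Wed,Thu) (Thu,Thu,Wed) (Thu,Thu,Thu) — 16.
L=Wed: (Thu,Mon,Thu) (Thu,Tue,Thu) (Thu,Wed,Thu) (Thu,Thu,Thu) — 4.
Summing: 36 + 16 + 4 = 56.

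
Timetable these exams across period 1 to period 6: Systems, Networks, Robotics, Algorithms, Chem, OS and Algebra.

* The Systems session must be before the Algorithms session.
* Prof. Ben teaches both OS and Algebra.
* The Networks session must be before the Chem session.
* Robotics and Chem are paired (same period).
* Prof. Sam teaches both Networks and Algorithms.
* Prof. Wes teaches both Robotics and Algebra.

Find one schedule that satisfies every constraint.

Robotics in period 2, OS in period 1, Chem in period 2, Algebra in period 3, Networks in period 1, Systems in period 1, Algorithms in period 2

Checking: Networks(period 1) before Chem(period 2); Systems(period 1) before Algorithms(period 2); OS(period 1) != Algebra(period 3); Robotics(period 2) != Algebra(period 3); Networks(period 1) != Algorithms(period 2); Robotics = Chem = period 2.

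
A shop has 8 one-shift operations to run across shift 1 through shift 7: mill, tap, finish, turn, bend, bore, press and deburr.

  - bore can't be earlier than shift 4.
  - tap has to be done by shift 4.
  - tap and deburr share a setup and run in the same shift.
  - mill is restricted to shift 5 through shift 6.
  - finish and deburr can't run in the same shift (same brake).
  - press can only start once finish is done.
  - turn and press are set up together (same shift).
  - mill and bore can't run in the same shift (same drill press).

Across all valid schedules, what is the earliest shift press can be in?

shift 2

Precedence pushes press to at least shift 2.
press at shift 2 is achievable: press in shift 2, turn in shift 2, deburr in shift 2, finish in shift 1, mill in shift 5, bore in shift 4, bend in shift 1, tap in shift 2.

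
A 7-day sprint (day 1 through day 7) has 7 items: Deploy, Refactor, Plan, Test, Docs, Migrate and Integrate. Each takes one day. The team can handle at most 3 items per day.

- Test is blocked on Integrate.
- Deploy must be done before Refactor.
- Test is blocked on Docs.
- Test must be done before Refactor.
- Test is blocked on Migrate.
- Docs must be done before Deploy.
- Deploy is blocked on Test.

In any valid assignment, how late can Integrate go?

Downstream work caps Integrate at day 4.
Integrate at day 4 is achievable: Plan -> day 1; Test -> day 5; Deploy -> day 6; Integrate -> day 4; Docs -> day 1; Migrate -> day 1; Refactor -> day 7.

day 4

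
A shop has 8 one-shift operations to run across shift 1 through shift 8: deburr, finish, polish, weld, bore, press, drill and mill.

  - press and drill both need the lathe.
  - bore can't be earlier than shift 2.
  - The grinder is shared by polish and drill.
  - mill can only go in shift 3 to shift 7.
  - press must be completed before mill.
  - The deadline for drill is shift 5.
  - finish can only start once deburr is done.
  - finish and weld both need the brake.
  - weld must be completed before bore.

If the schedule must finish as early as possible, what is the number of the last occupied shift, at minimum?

The precedence chain requires at least 2 distinct shifts.
mill can't be placed before shift 3, so the schedule must run through at least shift 3.
3 works (last occupied shift: shift 3): for example polish in shift 1; finish in shift 2; deburr in shift 1; bore in shift 2; mill in shift 3; weld in shift 1; drill in shift 2; press in shift 1.

3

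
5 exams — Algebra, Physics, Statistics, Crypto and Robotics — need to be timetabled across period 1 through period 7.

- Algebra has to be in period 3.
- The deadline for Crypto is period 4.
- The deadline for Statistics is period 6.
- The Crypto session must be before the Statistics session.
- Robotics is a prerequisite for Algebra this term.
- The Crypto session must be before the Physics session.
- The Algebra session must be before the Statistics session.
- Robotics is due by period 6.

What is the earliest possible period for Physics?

Precedence pushes Physics to at least period 2.
Physics at period 2 is achievable: Statistics -> period 4; Robotics -> period 1; Physics -> period 2; Algebra -> period 3; Crypto -> period 1.

period 2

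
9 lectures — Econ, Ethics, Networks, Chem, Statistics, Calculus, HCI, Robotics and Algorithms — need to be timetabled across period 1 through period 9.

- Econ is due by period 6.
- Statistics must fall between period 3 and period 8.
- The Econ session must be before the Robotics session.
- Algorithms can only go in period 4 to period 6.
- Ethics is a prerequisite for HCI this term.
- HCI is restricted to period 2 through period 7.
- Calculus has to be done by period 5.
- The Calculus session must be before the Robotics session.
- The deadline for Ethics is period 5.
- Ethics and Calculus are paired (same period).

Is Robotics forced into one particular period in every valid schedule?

Robotics can be period 2 (e.g. Statistics in period 3; Robotics in period 2; Networks in period 1; Algorithms in period 4; Econ in period 1; Chem in period 1; Calculus in period 1; Ethics in period 1; HCI in period 2) or period 3 (e.g. Chem -> period 1; Robotics -> period 3; Statistics -> period 3; Calculus -> period 1; HCI -> period 2; Ethics -> period 1; Networks -> period 1; Econ -> period 1; Algorithms -> period 4).

No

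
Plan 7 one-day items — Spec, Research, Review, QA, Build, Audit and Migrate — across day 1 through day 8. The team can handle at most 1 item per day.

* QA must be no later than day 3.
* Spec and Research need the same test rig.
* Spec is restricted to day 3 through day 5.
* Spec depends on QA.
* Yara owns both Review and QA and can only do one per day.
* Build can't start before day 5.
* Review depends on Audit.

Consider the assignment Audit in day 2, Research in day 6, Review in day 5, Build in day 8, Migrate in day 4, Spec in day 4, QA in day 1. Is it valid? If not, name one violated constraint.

No — it violates: The team can handle at most 1 item per day

Spec is restricted to day 3 through day 5 — holds.
Build can't start before day 5 — holds.
QA must be no later than day 3 — holds.
Yara owns both Review and QA and can only do one per day — holds.
The team can handle at most 1 item per day — violated.
Review depends on Audit — holds.
Spec and Research need the same test rig — holds.
Spec depends on QA — holds.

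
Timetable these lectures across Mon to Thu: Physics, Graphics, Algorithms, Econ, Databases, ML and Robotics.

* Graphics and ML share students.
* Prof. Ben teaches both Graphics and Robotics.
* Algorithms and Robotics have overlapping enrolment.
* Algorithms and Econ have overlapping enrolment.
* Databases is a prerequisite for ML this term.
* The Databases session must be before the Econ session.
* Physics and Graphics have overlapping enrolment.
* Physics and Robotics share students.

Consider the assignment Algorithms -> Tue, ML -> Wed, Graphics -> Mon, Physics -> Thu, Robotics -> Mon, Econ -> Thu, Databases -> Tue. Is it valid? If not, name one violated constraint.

No. Prof. Ben teaches both Graphics and Robotics is not satisfied.

The Databases session must be before the Econ session — holds.
Physics and Graphics have overlapping enrolment — holds.
Algorithms and Econ have overlapping enrolment — holds.
Algorithms and Robotics have overlapping enrolment — holds.
Graphics and ML share students — holds.
Physics and Robotics share students — holds.
Prof. Ben teaches both Graphics and Robotics — violated.
Databases is a prerequisite for ML this term — holds.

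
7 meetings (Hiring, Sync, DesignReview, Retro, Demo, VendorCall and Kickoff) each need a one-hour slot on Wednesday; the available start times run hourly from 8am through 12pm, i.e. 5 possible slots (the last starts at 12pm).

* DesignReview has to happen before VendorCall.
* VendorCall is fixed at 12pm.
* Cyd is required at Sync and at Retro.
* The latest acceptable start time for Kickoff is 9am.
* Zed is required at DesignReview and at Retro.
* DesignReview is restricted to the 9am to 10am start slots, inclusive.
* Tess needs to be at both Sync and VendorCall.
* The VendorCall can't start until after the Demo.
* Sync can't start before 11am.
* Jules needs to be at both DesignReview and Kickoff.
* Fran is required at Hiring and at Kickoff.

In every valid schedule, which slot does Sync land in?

Sync's window is 11am–12pm.
VendorCall is fixed at 12pm, and Sync can't share a slot with VendorCall.
So Sync must be 11am.

11am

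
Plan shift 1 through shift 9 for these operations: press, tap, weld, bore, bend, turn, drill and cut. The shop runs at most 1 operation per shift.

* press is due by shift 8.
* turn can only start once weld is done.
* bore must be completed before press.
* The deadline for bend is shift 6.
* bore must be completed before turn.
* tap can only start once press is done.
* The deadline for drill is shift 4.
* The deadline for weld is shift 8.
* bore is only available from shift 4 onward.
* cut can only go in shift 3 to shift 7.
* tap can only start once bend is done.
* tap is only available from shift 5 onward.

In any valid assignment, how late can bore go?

Bore is available from shift 4; downstream work caps bore at shift 7.
bore at shift 6 is achievable: tap in shift 8, weld in shift 4, drill in shift 1, bend in shift 2, bore in shift 6, press in shift 7, cut in shift 3, turn in shift 9.
Nothing later works — the capacity limit rule out every shift after shift 6.

shift 6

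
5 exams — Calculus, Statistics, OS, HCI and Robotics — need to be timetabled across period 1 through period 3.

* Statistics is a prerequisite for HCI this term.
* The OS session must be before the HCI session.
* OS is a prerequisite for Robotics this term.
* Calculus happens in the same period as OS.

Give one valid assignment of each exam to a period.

Statistics=period 1, Calculus=period 1, OS=period 1, Robotics=period 2, HCI=period 2

Checking: OS(period 1) before Robotics(period 2); OS(period 1) before HCI(period 2); Statistics(period 1) before HCI(period 2); Calculus = OS = period 1.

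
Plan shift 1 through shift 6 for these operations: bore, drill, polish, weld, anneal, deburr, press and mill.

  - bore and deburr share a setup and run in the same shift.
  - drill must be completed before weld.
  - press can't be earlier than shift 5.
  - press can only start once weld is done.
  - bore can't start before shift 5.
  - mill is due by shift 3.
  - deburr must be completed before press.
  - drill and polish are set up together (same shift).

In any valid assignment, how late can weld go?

shift 5

Precedence pushes weld to at least shift 2; downstream work caps weld at shift 5.
weld at shift 5 is achievable: anneal -> shift 1, polish -> shift 1, mill -> shift 1, press -> shift 6, drill -> shift 1, weld -> shift 5, bore -> shift 5, deburr -> shift 5.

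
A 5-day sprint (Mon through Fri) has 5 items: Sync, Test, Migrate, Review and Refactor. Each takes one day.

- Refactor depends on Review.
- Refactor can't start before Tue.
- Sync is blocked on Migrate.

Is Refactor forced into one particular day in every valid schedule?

No

Refactor can be Tue (e.g. Review in Mon, Migrate in Mon, Test in Mon, Refactor in Tue, Sync in Tue) or Wed (e.g. Migrate=Mon, Review=Mon, Refactor=Wed, Sync=Tue, Test=Mon).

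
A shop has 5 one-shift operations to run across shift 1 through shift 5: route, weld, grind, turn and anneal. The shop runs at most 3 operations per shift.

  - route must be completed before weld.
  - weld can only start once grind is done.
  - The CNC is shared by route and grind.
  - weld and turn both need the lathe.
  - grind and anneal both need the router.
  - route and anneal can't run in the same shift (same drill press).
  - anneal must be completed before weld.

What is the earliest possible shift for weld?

shift 4

Precedence pushes weld to at least shift 2.
weld at shift 4 is achievable: weld -> shift 4; route -> shift 1; anneal -> shift 3; grind -> shift 2; turn -> shift 1.
Nothing earlier works — the conflict and capacity constraints rule out every shift before shift 4.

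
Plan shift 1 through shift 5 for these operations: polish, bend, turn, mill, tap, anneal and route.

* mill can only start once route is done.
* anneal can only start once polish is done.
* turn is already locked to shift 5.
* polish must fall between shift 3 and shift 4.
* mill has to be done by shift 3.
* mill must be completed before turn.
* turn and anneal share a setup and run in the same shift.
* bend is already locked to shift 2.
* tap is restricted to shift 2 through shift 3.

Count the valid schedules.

12

Splitting on polish: it can be shift 3 (6), shift 4 (6). Listing each branch's schedules as (bend, turn, mill, tap, anneal, route) by shift number:
polish=shift 3: (2,5,2,2,5,1) (2,5,2,3,5,1) (2,5,3,2,5,1) (2,5,3,2,5,2) (2,5,3,3,5,1) (2,5,3,3,5,2) — 6.
polish=shift 4: (2,5,2,2,5,1) (2,5,2,3,5,1) (2,5,3,2,5,1) (2,5,3,2,5,2) (2,5,3,3,5,1) (2,5,3,3,5,2) — 6.
Summing: 6 + 6 = 12.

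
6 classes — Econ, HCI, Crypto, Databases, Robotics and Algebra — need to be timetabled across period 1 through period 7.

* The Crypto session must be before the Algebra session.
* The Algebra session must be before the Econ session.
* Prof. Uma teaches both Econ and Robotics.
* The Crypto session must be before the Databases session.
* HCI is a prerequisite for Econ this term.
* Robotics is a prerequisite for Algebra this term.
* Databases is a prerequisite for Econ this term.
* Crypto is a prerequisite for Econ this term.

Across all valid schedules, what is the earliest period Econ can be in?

period 3

Precedence pushes Econ to at least period 3.
Econ at period 3 is achievable: Robotics -> period 1; HCI -> period 1; Databases -> period 2; Crypto -> period 1; Econ -> period 3; Algebra -> period 2.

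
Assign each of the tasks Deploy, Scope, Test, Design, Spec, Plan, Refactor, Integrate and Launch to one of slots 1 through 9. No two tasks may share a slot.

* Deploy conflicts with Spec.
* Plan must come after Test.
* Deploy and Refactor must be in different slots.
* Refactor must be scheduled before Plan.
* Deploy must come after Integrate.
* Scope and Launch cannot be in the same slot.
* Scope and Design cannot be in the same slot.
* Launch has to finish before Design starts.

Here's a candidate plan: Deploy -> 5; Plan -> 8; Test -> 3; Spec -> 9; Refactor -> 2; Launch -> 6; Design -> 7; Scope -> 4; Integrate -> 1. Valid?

Yes, all constraints hold

Launch has to finish before Design starts — holds.
Scope and Launch cannot be in the same slot — holds.
No two tasks may share a slot — holds.
Scope and Design cannot be in the same slot — holds.
Deploy and Refactor must be in different slots — holds.
Refactor must be scheduled before Plan — holds.
Deploy must come after Integrate — holds.
Deploy conflicts with Spec — holds.
Plan must come after Test — holds.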